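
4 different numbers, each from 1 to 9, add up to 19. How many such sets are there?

11

4 distinct digits from 1–9 sum between 10 and 30.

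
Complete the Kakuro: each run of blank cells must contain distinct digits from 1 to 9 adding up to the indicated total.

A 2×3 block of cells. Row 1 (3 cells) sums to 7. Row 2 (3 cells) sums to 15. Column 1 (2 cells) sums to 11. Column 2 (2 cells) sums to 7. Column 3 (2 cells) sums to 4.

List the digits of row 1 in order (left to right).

4 2 1

7 in 3 cells must be {1,2,4}; 4 in 2 cells must be {1,3}.
The 7 across and the 4 down share only 1, so (1,3) = 1.
(2,3) = 4 − 1 = 3 completes the 4 down.
Nothing is forced directly, so branch on (2,2), whose candidates are 4 or 5. If (2,2) = 4: then (1,2) would have to be in {2,4} for the 7 across but in {3} for the 7 down — contradiction. So (2,2) = 5.
(1,2) = 7 − 5 = 2 completes the 7 down.
(2,1) = 15 − 8 = 7 completes the 15 across.
(1,1) = 7 − 3 = 4 completes the 7 across.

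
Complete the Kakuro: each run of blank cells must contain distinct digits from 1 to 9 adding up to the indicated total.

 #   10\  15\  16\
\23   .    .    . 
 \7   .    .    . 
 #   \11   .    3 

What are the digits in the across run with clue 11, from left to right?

8 3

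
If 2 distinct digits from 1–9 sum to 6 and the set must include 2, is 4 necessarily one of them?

The only way to make 6 from 2 distinct digits under that restriction is {2,4}, which contains 4.

Yes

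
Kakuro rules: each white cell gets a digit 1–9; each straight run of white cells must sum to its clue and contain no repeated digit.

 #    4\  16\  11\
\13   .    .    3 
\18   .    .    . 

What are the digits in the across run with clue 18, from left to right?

4 in 2 cells must be {1,3}; 16 in 2 cells must be {7,9}.
R1C1 = 1: the only remaining digit allowed by both the 13 across and the 4 down.
R1C2 = 13 − 4 = 9 completes the 13 across.
R2C1 = 4 − 1 = 3 completes the 4 down.
R2C2 = 16 − 9 = 7 completes the 16 down.
R2C3 = 18 − 10 = 8 completes the 18 across.

3 7 8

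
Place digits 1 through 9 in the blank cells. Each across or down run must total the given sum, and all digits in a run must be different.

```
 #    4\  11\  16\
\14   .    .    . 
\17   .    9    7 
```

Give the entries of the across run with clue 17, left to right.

1 9 7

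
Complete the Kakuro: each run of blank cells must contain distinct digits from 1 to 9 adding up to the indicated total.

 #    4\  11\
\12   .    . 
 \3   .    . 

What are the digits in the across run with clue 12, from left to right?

3 in 2 cells must be {1,2}; 4 in 2 cells must be {1,3}.
The 12 across and the 4 down share only 3, so R1C1 = 3.
R1C2 = 12 − 3 = 9 completes the 12 across.
R2C1 = 4 − 3 = 1 completes the 4 down.
R2C2 = 3 − 1 = 2 completes the 3 across.

3 9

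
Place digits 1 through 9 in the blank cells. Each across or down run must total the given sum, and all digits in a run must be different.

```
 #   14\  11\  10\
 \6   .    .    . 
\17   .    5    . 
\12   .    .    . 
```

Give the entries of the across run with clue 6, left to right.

3 2 1

6 in 3 cells must be {1,2,3}.
R1C2 = 2: the only remaining digit allowed by both the 6 across and the 11 down.
R3C2 = 11 − 7 = 4 completes the 11 down.
No cell is forced outright now. R1C1 can only be 1 or 3 (the digits allowed by both its 6 across and its 14 down). If R1C1 = 1: that forces R1C3 = 3, after which R2C3 would have to be in {3,4,8,9} for the 17 across but in {1,2,5,6} for the 10 down — contradiction. So R1C1 = 3.
R1C3 = 6 − 5 = 1 completes the 6 across.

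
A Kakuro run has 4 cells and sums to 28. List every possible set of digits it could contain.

4 distinct digits from 1–9 sum between 10 and 30.

{4,7,8,9}; {5,6,8,9}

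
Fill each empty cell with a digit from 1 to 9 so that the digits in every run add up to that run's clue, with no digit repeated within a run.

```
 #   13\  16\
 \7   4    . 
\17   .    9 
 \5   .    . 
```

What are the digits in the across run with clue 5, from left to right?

1 4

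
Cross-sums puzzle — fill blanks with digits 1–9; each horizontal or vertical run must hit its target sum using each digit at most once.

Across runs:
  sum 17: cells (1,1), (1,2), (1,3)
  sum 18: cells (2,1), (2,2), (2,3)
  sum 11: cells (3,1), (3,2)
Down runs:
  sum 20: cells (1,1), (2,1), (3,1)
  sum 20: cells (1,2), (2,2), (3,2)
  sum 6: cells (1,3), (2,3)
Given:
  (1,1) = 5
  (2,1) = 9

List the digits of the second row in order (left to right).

9 7 2

(1,3) = 4: the only remaining digit allowed by both the 17 across and the 6 down.
(2,3) = 6 − 4 = 2 completes the 6 down.
(3,1) = 20 − 14 = 6 completes the 20 down.
(3,2) = 11 − 6 = 5 completes the 11 across.
(1,2) = 17 − 9 = 8 completes the 17 across.
(2,2) = 18 − 11 = 7 completes the 18 across.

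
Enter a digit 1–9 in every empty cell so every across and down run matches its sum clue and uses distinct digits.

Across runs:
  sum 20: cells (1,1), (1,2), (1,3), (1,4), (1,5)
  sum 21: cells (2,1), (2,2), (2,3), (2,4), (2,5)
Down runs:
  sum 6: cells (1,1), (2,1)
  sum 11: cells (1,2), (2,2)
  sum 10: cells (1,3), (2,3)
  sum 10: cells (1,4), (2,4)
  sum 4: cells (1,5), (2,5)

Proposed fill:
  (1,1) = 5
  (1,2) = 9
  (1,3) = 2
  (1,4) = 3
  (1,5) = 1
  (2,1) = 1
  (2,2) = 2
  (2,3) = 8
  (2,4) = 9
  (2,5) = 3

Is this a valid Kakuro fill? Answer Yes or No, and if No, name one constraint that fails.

No — the down run (1,4)–(2,4) sums to 12, not 10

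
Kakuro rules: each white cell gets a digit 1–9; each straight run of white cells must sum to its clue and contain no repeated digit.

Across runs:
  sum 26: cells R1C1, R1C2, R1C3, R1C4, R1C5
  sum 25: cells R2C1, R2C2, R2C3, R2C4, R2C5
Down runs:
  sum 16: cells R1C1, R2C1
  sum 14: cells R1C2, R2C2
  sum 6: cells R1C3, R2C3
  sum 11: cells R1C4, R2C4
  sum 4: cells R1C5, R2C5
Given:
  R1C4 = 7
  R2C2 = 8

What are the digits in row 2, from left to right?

7 8 5 4 1

16 in 2 cells must be {7,9}; 4 in 2 cells must be {1,3}.
Given what's placed, R1C1 must be 9 to fit the 26 across and 16 down.
R1C2 = 14 − 8 = 6 completes the 14 down.
Given what's placed, R1C3 must be 1 to fit the 26 across and 6 down.
R1C5 = 26 − 23 = 3 completes the 26 across.
R2C1 = 16 − 9 = 7 completes the 16 down.
R2C3 = 6 − 1 = 5 completes the 6 down.
R2C4 = 11 − 7 = 4 completes the 11 down.
R2C5 = 25 − 24 = 1 completes the 25 across.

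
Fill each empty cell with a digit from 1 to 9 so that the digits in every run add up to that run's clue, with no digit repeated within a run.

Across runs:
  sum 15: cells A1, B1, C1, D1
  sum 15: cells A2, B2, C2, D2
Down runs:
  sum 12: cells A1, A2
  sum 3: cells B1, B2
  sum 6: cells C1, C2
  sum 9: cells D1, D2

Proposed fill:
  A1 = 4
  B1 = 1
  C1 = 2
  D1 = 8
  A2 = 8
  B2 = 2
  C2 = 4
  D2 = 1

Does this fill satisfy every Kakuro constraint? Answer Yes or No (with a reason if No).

Across: 4+1+2+8=15; 8+2+4+1=15. Down: 4+8=12; 1+2=3; 2+4=6; 8+1=9. No digit repeats within any run.

Yes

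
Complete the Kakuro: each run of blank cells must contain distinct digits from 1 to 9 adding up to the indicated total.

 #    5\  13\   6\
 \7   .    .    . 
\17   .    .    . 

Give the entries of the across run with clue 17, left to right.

7 in 3 cells must be {1,2,4}.
The 7 across and the 13 down share only 4, so R1C2 = 4.
R2C2 = 13 − 4 = 9 completes the 13 down.
Nothing is forced directly, so branch on R1C1, whose candidates are 1 or 2. If R1C1 = 1: that forces R1C3 = 2, after which R2C1 would have to be in {1,2,3,5,6,7} for the 17 across but in {4} for the 5 down — contradiction. So R1C1 = 2.
R1C3 = 7 − 6 = 1 completes the 7 across.
R2C1 = 5 − 2 = 3 completes the 5 down.
R2C3 = 17 − 12 = 5 completes the 17 across.

3 9 5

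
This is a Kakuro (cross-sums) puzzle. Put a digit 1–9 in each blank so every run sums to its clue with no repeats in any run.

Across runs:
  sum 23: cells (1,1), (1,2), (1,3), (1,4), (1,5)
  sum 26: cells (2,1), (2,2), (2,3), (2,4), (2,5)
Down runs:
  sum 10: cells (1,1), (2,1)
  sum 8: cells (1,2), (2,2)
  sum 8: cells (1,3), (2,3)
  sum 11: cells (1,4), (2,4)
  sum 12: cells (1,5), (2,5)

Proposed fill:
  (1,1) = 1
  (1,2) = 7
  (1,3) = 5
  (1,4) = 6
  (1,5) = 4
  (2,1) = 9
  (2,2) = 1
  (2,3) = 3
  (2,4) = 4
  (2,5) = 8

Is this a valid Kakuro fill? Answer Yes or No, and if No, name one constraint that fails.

No — the across run (2,1)–(2,5) sums to 25, not 26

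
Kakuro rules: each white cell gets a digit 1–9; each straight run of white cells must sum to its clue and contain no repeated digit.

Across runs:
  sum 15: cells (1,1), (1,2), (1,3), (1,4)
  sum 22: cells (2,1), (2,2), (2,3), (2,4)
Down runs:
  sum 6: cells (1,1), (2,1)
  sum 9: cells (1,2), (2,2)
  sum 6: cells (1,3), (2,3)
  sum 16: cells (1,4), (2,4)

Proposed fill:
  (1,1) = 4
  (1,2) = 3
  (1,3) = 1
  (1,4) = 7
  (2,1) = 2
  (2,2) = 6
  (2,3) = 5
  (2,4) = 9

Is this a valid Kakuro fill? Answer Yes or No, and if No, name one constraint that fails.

Yes

Across: 4+3+1+7=15; 2+6+5+9=22. Down: 4+2=6; 3+6=9; 1+5=6; 7+9=16. No digit repeats within any run.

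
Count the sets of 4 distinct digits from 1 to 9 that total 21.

4 distinct digits from 1–9 sum between 10 and 30.

11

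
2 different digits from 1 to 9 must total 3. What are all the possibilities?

{1,2}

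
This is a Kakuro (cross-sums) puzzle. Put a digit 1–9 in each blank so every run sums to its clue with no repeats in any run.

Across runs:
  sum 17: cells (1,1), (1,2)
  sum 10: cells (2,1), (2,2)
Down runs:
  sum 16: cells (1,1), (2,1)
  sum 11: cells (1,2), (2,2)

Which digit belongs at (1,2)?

8

17 in 2 cells must be {8,9}; 16 in 2 cells must be {7,9}.
The 17 across and the 16 down share only 9, so (1,1) = 9.
(1,2) = 17 − 9 = 8 completes the 17 across.
(2,1) = 16 − 9 = 7 completes the 16 down.
(2,2) = 10 − 7 = 3 completes the 10 across.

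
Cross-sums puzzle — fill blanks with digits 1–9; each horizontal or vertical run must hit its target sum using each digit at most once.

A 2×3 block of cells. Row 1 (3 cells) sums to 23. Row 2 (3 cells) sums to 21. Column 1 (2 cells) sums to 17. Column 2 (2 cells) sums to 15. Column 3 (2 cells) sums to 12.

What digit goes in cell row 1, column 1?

9

23 in 3 cells must be {6,8,9}; 17 in 2 cells must be {8,9}.
Nothing is forced directly, so branch on (1,1), whose candidates are 8 or 9. If (1,1) = 8: that forces (1,3) = 9, (2,1) = 9, after which (2,3) would have to be in {4,5,7,8} for the 21 across but in {3} for the 12 down — contradiction. So (1,1) = 9.
Given what's placed, (1,3) must be 8 to fit the 23 across and 12 down.
(2,1) = 17 − 9 = 8 completes the 17 down.
(2,3) = 12 − 8 = 4 completes the 12 down.
(1,2) = 23 − 17 = 6 completes the 23 across.
(2,2) = 21 − 12 = 9 completes the 21 across.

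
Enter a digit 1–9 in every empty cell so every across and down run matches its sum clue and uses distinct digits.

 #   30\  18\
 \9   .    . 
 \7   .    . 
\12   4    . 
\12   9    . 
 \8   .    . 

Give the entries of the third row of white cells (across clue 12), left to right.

4, 8

R3C2 = 12 − 4 = 8 completes the 12 across.
R4C2 = 12 − 9 = 3 completes the 12 across.
No cell is forced outright now. R5C2 can only be 1 or 2 (the digits allowed by both its 8 across and its 18 down). If R5C2 = 1: that forces R5C1 = 7, R2C1 = 2, after which R2C2 would have to be in {5} for the 7 across but in {2,4} for the 18 down — contradiction. So R5C2 = 2.
R5C1 = 8 − 2 = 6 completes the 8 across.
R2C1 = 3: the only remaining digit allowed by both the 7 across and the 30 down.
R2C2 = 7 − 3 = 4 completes the 7 across.
R1C1 = 30 − 22 = 8 completes the 30 down.
R1C2 = 9 − 8 = 1 completes the 9 across.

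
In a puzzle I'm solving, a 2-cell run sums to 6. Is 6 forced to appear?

Counterexample: {1,5} sums to 6 without using 6.

No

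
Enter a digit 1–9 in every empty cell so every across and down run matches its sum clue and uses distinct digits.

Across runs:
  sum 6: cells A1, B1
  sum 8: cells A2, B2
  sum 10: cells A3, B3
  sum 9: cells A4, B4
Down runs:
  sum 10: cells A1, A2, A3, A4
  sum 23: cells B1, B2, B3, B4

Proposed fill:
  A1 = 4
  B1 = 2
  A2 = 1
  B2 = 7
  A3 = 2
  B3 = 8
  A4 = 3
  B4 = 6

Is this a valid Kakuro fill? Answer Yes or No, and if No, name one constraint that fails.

Across: 4+2=6; 1+7=8; 2+8=10; 3+6=9. Down: 4+1+2+3=10; 2+7+8+6=23. No digit repeats within any run.

Yes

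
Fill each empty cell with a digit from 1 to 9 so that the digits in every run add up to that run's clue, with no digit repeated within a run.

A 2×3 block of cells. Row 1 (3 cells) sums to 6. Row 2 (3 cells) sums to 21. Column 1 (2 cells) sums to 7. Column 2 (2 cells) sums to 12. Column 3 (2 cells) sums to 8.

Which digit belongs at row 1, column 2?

6 in 3 cells must be {1,2,3}.
The 6 across and the 12 down share only 3, so (1,2) = 3.
(2,2) = 12 − 3 = 9 completes the 12 down.
Nothing is forced directly, so branch on (2,1), whose candidates are 4 or 5. If (2,1) = 4: then (1,1) would have to be in {1,2} for the 6 across but in {3} for the 7 down — contradiction. So (2,1) = 5.
(1,1) = 7 − 5 = 2 completes the 7 down.
(1,3) = 6 − 5 = 1 completes the 6 across.
(2,3) = 21 − 14 = 7 completes the 21 across.

3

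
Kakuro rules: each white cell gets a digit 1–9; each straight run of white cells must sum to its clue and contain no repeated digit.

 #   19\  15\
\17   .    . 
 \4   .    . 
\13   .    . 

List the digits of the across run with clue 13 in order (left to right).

7 6

17 in 2 cells must be {8,9}; 4 in 2 cells must be {1,3}.
The 4 across and the 19 down share only 3, so R2C1 = 3.
R2C2 = 4 − 3 = 1 completes the 4 across.
Given what's placed, R1C1 must be 9 to fit the 17 across and 19 down.
R1C2 = 17 − 9 = 8 completes the 17 across.
R3C1 = 19 − 12 = 7 completes the 19 down.
R3C2 = 13 − 7 = 6 completes the 13 across.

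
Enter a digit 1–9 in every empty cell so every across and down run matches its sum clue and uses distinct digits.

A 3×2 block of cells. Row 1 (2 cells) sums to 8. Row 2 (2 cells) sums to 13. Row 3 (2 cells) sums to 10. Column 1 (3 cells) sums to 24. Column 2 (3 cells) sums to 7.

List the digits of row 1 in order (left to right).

24 in 3 cells must be {7,8,9}; 7 in 3 cells must be {1,2,4}.
The 8 across and the 24 down share only 7, so (1,1) = 7.
(1,2) = 8 − 7 = 1 completes the 8 across.
Given what's placed, (2,2) must be 4 to fit the 13 across and 7 down.
(3,2) = 7 − 5 = 2 completes the 7 down.
(2,1) = 13 − 4 = 9 completes the 13 across.
(3,1) = 10 − 2 = 8 completes the 10 across.

7 1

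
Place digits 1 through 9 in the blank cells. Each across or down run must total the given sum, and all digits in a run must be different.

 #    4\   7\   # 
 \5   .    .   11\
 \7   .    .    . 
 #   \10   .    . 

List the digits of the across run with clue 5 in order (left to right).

3, 2

7 in 3 cells must be {1,2,4}; 4 in 2 cells must be {1,3}.
The 7 across and the 4 down share only 1, so R2C1 = 1.
R1C1 = 4 − 1 = 3 completes the 4 down.
R1C2 = 5 − 3 = 2 completes the 5 across.
R2C2 = 4: the only remaining digit allowed by both the 7 across and the 7 down.
R2C3 = 7 − 5 = 2 completes the 7 across.
R3C2 = 7 − 6 = 1 completes the 7 down.
R3C3 = 10 − 1 = 9 completes the 10 across.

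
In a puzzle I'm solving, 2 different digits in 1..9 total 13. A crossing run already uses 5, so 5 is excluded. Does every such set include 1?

No

Counterexample: {4,9} sums to 13 under that restriction without using 1.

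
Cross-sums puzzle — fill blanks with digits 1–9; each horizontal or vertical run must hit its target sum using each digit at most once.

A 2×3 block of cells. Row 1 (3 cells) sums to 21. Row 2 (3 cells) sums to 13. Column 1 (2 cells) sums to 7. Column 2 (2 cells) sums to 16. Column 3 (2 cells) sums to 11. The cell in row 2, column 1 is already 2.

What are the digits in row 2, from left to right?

16 in 2 cells must be {7,9}.
(1,1) = 7 − 2 = 5 completes the 7 down.
(2,2) = 7: the only remaining digit allowed by both the 13 across and the 16 down.
(2,3) = 13 − 9 = 4 completes the 13 across.
(1,2) = 16 − 7 = 9 completes the 16 down.
(1,3) = 21 − 14 = 7 completes the 21 across.

2 7 4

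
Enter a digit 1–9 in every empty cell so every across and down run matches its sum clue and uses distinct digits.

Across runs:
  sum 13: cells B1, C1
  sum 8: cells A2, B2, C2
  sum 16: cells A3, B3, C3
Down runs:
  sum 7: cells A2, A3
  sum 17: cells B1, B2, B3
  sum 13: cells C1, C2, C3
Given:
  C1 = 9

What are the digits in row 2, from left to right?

2 5 1

B1 = 13 − 9 = 4 completes the 13 across.
Given what's placed, B2 must be 5 to fit the 8 across and 17 down.
C2 = 1: the only remaining digit allowed by both the 8 across and the 13 down.
B3 = 17 − 9 = 8 completes the 17 down.
C3 = 13 − 10 = 3 completes the 13 down.
A2 = 8 − 6 = 2 completes the 8 across.
A3 = 16 − 11 = 5 completes the 16 across.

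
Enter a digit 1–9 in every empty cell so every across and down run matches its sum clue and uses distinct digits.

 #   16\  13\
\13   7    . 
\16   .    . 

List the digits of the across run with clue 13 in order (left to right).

16 in 2 cells must be {7,9}.
R1C2 = 13 − 7 = 6 completes the 13 across.
R2C1 = 16 − 7 = 9 completes the 16 down.
R2C2 = 16 − 9 = 7 completes the 16 across.

7 6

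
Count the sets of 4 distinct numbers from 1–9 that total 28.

4 distinct digits from 1–9 sum between 10 and 30.
Enumerating: {4,7,8,9}, {5,6,8,9}.

2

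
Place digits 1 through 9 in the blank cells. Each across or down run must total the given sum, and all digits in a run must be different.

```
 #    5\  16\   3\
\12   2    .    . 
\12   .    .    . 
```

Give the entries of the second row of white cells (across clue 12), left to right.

3 7 2

16 in 2 cells must be {7,9}; 3 in 2 cells must be {1,2}.
Given what's placed, R1C3 must be 1 to fit the 12 across and 3 down.
R2C1 = 5 − 2 = 3 completes the 5 down.
R2C2 = 7: the only remaining digit allowed by both the 12 across and the 16 down.
R2C3 = 12 − 10 = 2 completes the 12 across.
R1C2 = 12 − 3 = 9 completes the 12 across.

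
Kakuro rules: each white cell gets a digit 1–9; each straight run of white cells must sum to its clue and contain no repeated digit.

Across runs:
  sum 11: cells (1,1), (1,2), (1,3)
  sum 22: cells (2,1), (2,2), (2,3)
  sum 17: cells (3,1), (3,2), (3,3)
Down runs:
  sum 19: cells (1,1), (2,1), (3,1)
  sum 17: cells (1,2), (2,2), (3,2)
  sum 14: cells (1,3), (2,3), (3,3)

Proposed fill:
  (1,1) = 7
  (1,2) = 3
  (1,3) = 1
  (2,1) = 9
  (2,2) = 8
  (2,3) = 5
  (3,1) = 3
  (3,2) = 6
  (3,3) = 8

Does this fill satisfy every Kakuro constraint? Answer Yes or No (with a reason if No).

Across: 7+3+1=11; 9+8+5=22; 3+6+8=17. Down: 7+9+3=19; 3+8+6=17; 1+5+8=14. No digit repeats within any run.

Yes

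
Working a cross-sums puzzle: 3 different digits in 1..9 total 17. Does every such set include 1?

Counterexample: {2,6,9} sums to 17 without using 1.

No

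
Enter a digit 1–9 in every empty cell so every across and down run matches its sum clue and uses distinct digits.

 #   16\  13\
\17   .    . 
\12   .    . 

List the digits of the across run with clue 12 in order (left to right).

7 5

17 in 2 cells must be {8,9}; 16 in 2 cells must be {7,9}.
The 17 across and the 16 down share only 9, so R1C1 = 9.
R1C2 = 17 − 9 = 8 completes the 17 across.
R2C1 = 16 − 9 = 7 completes the 16 down.
R2C2 = 12 − 7 = 5 completes the 12 across.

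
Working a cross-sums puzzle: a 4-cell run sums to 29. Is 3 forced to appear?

No

The only way to make 29 from 4 distinct digits is {5,7,8,9}, which does not contain 3.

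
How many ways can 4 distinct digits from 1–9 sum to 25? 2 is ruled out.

5

4 distinct digits from 1–9 sum between 10 and 30.
Dropping sets that contain 2.
Enumerating: {1,7,8,9}, {3,5,8,9}, {3,6,7,9}, {4,5,7,9}, {4,6,7,8}.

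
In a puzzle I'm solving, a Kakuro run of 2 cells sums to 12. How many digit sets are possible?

3

2 distinct digits from 1–9 sum between 3 and 17.
Enumerating: {3,9}, {4,8}, {5,7}.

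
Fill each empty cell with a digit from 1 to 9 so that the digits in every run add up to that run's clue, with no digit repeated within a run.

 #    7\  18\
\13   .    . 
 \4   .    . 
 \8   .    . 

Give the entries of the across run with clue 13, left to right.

4 in 2 cells must be {1,3}; 7 in 3 cells must be {1,2,4}.
The 13 across and the 7 down share only 4, so R1C1 = 4.
R1C2 = 13 − 4 = 9 completes the 13 across.
Given what's placed, R2C1 must be 1 to fit the 4 across and 7 down.
R2C2 = 4 − 1 = 3 completes the 4 across.
R3C1 = 7 − 5 = 2 completes the 7 down.
R3C2 = 8 − 2 = 6 completes the 8 across.

4 9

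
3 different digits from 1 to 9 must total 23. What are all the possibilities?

{6,8,9}

3 distinct digits from 1–9 sum between 6 and 24.
Only one set works: {6,8,9}.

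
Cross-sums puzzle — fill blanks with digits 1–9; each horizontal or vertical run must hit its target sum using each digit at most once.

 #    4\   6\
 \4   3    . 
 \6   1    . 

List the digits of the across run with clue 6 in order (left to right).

1 5

4 in 2 cells must be {1,3}.
R1C2 = 4 − 3 = 1 completes the 4 across.
R2C2 = 6 − 1 = 5 completes the 6 across.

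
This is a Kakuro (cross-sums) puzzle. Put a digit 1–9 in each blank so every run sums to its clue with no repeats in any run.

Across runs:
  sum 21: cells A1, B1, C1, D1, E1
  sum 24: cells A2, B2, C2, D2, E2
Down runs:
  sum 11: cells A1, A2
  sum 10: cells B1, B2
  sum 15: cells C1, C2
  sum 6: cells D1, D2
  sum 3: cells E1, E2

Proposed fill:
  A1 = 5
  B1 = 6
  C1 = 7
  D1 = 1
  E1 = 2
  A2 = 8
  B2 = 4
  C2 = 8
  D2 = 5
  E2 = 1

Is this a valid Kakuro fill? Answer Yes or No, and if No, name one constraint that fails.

No — the across run A2–E2 sums to 26, not 24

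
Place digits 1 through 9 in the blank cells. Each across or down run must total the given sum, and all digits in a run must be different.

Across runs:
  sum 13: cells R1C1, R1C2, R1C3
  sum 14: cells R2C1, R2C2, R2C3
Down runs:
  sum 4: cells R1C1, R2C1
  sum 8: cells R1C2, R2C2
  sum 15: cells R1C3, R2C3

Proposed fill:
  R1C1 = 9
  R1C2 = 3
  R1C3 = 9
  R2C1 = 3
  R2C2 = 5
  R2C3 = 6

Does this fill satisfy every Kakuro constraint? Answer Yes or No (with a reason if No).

No — the down run R1C1–R2C1 sums to 12, not 4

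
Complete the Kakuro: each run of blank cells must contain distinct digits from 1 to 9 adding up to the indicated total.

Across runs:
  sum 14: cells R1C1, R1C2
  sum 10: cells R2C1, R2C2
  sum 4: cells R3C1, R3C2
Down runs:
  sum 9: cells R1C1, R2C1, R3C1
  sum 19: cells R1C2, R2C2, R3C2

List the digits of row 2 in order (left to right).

3 7

4 in 2 cells must be {1,3}.
The 4 across and the 19 down share only 3, so R3C2 = 3.
Given what's placed, R1C2 must be 9 to fit the 14 across and 19 down.
R2C2 = 19 − 12 = 7 completes the 19 down.
R3C1 = 4 − 3 = 1 completes the 4 across.
R1C1 = 14 − 9 = 5 completes the 14 across.
R2C1 = 10 − 7 = 3 completes the 10 across.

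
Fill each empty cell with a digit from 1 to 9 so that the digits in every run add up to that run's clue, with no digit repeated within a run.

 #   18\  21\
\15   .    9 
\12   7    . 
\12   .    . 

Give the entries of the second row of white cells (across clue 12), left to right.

R1C1 = 15 − 9 = 6 completes the 15 across.
R2C2 = 12 − 7 = 5 completes the 12 across.
R3C1 = 18 − 13 = 5 completes the 18 down.
R3C2 = 12 − 5 = 7 completes the 12 across.

7 5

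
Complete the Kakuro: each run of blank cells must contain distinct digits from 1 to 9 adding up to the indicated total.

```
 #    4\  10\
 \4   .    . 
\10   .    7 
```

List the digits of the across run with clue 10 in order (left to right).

4 in 2 cells must be {1,3}.
R1C2 = 10 − 7 = 3 completes the 10 down.
R2C1 = 10 − 7 = 3 completes the 10 across.
R1C1 = 4 − 3 = 1 completes the 4 across.

3, 7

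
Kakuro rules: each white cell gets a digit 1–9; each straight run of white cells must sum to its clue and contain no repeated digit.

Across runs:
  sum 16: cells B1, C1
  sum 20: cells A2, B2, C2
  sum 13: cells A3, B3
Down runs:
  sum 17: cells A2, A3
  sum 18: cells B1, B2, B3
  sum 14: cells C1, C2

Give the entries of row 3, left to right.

16 in 2 cells must be {7,9}; 17 in 2 cells must be {8,9}.
The 16 across and the 14 down share only 9, so C1 = 9.
C2 = 14 − 9 = 5 completes the 14 down.
B1 = 16 − 9 = 7 completes the 16 across.
No cell is forced outright now. A2 can only be 8 or 9 (the digits allowed by both its 20 across and its 17 down). If A2 = 8: then B2 would have to be in {7} for the 20 across but in {2,3,5,6,8,9} for the 18 down — contradiction. So A2 = 9.
B2 = 20 − 14 = 6 completes the 20 across.
A3 = 17 − 9 = 8 completes the 17 down.
B3 = 13 − 8 = 5 completes the 13 across.

8 5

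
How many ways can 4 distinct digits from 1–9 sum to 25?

6

4 distinct digits from 1–9 sum between 10 and 30.
Enumerating: {1,7,8,9}, {2,6,8,9}, {3,5,8,9}, {3,6,7,9}, {4,5,7,9}, {4,6,7,8}.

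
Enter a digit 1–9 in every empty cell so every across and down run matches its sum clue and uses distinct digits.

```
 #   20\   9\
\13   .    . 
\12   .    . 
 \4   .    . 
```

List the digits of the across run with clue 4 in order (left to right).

3 1

4 in 2 cells must be {1,3}.
The 4 across and the 20 down share only 3, so R3C1 = 3.
R3C2 = 4 − 3 = 1 completes the 4 across.
Nothing is forced directly, so branch on R1C1, whose candidates are 8 or 9. If R1C1 = 9: then R1C2 would have to be in {4} for the 13 across but in {2,3,5,6} for the 9 down — contradiction. So R1C1 = 8.
R1C2 = 13 − 8 = 5 completes the 13 across.
R2C1 = 20 − 11 = 9 completes the 20 down.
R2C2 = 12 − 9 = 3 completes the 12 across.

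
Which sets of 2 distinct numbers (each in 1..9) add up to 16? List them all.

{7,9}

2 distinct digits from 1–9 sum between 3 and 17.
Only one set works: {7,9}.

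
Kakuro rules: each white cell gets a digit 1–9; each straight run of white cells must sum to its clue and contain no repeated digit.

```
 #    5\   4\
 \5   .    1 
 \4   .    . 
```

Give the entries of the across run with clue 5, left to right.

4 1

4 in 2 cells must be {1,3}.
R1C1 = 5 − 1 = 4 completes the 5 across.
R2C1 = 5 − 4 = 1 completes the 5 down.
R2C2 = 4 − 1 = 3 completes the 4 across.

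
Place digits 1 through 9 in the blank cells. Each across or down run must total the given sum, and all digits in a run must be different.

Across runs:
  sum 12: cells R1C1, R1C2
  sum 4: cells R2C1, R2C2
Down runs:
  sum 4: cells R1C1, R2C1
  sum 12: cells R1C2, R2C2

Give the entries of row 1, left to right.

3 9

4 in 2 cells must be {1,3}.
The 12 across and the 4 down share only 3, so R1C1 = 3.
R1C2 = 12 − 3 = 9 completes the 12 across.
R2C1 = 4 − 3 = 1 completes the 4 down.
R2C2 = 4 − 1 = 3 completes the 4 across.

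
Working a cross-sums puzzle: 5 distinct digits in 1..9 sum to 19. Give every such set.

5 distinct digits from 1–9 sum between 15 and 35.

{1,2,3,4,9}; {1,2,3,5,8}; {1,2,3,6,7}; {1,2,4,5,7}; {1,3,4,5,6}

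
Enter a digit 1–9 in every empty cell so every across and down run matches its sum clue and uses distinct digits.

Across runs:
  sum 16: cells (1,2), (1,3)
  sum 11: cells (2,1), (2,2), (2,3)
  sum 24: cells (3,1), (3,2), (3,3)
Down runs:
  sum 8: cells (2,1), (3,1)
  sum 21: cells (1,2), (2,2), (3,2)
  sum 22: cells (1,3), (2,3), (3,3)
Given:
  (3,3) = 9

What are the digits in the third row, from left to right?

16 in 2 cells must be {7,9}; 24 in 3 cells must be {7,8,9}.
(1,3) = 7: the only remaining digit allowed by both the 16 across and the 22 down.
(2,3) = 22 − 16 = 6 completes the 22 down.
Given what's placed, (3,1) must be 7 to fit the 24 across and 8 down.
(3,2) = 24 − 16 = 8 completes the 24 across.
(1,2) = 16 − 7 = 9 completes the 16 across.
(2,1) = 8 − 7 = 1 completes the 8 down.
(2,2) = 11 − 7 = 4 completes the 11 across.

7 8 9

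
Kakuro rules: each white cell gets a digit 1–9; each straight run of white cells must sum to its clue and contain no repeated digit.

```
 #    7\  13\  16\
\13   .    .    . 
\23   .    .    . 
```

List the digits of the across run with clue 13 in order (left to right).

1, 5, 7

23 in 3 cells must be {6,8,9}; 16 in 2 cells must be {7,9}.
The 23 across and the 7 down share only 6, so R2C1 = 6.
Given what's placed, R2C3 must be 9 to fit the 23 across and 16 down.
R1C1 = 7 − 6 = 1 completes the 7 down.
R1C3 = 16 − 9 = 7 completes the 16 down.
R2C2 = 23 − 15 = 8 completes the 23 across.
R1C2 = 13 − 8 = 5 completes the 13 across.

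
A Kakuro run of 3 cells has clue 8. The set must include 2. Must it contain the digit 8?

The only way to make 8 from 3 distinct digits under that restriction is {1,2,5}, which does not contain 8.

No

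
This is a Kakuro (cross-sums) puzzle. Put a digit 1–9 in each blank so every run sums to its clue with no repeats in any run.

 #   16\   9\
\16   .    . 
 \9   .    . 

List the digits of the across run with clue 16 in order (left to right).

16 in 2 cells must be {7,9}.
The 16 across and the 9 down share only 7, so R1C2 = 7.
The 9 across and the 16 down share only 7, so R2C1 = 7.
R2C2 = 9 − 7 = 2 completes the 9 across.
R1C1 = 16 − 7 = 9 completes the 16 across.

9, 7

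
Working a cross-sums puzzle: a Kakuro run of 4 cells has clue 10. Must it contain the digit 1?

The only way to make 10 from 4 distinct digits is {1,2,3,4}, which contains 1.

Yes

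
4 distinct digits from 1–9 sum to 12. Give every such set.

4 distinct digits from 1–9 sum between 10 and 30.

{1,2,3,6}; {1,2,4,5}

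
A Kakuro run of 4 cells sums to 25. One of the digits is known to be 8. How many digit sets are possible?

4

4 distinct digits from 1–9 sum between 10 and 30.
Keeping only sets containing 8.
Enumerating: {1,7,8,9}, {2,6,8,9}, {3,5,8,9}, {4,6,7,8}.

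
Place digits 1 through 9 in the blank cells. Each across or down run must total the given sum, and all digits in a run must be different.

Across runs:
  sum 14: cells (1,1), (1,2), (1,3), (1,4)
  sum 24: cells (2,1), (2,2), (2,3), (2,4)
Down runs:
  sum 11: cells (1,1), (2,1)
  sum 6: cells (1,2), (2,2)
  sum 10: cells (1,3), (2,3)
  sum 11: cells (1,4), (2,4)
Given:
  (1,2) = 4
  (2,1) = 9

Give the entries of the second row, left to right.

(1,1) = 11 − 9 = 2 completes the 11 down.
(2,2) = 6 − 4 = 2 completes the 6 down.
Nothing is forced directly, so branch on (2,3), whose candidates are 6 or 7 or 8. If (2,3) = 6: then (1,3) would have to be in {1,3,5,7} for the 14 across but in {4} for the 10 down — contradiction. If (2,3) = 8: then (1,3) would have to be in {1,3,5,7} for the 14 across but in {2} for the 10 down — contradiction. So (2,3) = 7.
(1,3) = 10 − 7 = 3 completes the 10 down.
(1,4) = 14 − 9 = 5 completes the 14 across.
(2,4) = 24 − 18 = 6 completes the 24 across.

9 2 7 6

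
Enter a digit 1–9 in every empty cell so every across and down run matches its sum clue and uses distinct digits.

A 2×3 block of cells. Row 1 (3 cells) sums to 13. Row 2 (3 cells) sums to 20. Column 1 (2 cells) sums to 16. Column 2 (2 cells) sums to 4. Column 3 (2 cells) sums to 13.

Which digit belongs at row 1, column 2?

1

16 in 2 cells must be {7,9}; 4 in 2 cells must be {1,3}.
The 20 across and the 4 down share only 3, so (2,2) = 3.
(1,2) = 4 − 3 = 1 completes the 4 down.
Given what's placed, (2,1) must be 9 to fit the 20 across and 16 down.
(2,3) = 20 − 12 = 8 completes the 20 across.
(1,1) = 16 − 9 = 7 completes the 16 down.
(1,3) = 13 − 8 = 5 completes the 13 across.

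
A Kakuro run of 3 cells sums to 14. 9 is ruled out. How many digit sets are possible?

3 distinct digits from 1–9 sum between 6 and 24.
Dropping sets that contain 9.
Enumerating: {1,5,8}, {1,6,7}, {2,4,8}, {2,5,7}, {3,4,7}, {3,5,6}.

6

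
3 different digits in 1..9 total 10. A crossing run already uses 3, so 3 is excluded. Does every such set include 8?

Counterexample: {1,2,7} sums to 10 under that restriction without using 8.

No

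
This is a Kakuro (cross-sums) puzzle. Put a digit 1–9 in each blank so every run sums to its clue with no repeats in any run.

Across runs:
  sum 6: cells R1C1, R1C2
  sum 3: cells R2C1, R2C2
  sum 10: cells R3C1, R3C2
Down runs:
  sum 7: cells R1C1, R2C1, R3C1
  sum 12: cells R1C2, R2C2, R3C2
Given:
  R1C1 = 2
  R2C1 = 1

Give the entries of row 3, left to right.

4 6

3 in 2 cells must be {1,2}; 7 in 3 cells must be {1,2,4}.
R1C2 = 6 − 2 = 4 completes the 6 across.
R2C2 = 3 − 1 = 2 completes the 3 across.
R3C1 = 7 − 3 = 4 completes the 7 down.
R3C2 = 10 − 4 = 6 completes the 10 across.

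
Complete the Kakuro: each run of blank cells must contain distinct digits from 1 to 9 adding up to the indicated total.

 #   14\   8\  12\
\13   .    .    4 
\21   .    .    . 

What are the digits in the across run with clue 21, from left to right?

R2C3 = 12 − 4 = 8 completes the 12 down.
No cell is forced outright now. R2C1 can only be 6 or 9 (the digits allowed by both its 21 across and its 14 down). If R2C1 = 9: then R1C1 would have to be in {1,2,3,6,7,8} for the 13 across but in {5} for the 14 down — contradiction. So R2C1 = 6.
R1C1 = 14 − 6 = 8 completes the 14 down.
R1C2 = 13 − 12 = 1 completes the 13 across.
R2C2 = 21 − 14 = 7 completes the 21 across.

6, 7, 8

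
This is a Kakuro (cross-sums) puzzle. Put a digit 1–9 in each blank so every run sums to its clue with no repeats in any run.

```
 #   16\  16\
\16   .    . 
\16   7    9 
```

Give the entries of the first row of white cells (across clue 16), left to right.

9, 7

16 in 2 cells must be {7,9}.
R1C1 = 16 − 7 = 9 completes the 16 down.
R1C2 = 16 − 9 = 7 completes the 16 across.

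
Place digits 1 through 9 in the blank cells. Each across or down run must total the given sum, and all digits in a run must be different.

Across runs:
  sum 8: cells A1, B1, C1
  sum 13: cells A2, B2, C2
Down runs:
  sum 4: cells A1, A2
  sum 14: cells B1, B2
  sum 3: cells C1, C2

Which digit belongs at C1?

4 in 2 cells must be {1,3}; 3 in 2 cells must be {1,2}.
The 8 across and the 14 down share only 5, so B1 = 5.
B2 = 14 − 5 = 9 completes the 14 down.
Given what's placed, C2 must be 1 to fit the 13 across and 3 down.
A1 = 1: the only remaining digit allowed by both the 8 across and the 4 down.
C1 = 8 − 6 = 2 completes the 8 across.
A2 = 13 − 10 = 3 completes the 13 across.

2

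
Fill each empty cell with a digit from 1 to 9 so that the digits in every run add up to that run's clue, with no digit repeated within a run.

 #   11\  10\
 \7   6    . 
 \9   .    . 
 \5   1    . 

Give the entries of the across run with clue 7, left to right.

R1C2 = 7 − 6 = 1 completes the 7 across.
R2C1 = 11 − 7 = 4 completes the 11 down.
R2C2 = 9 − 4 = 5 completes the 9 across.
R3C2 = 5 − 1 = 4 completes the 5 across.

6, 1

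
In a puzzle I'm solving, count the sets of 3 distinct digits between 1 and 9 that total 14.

8

3 distinct digits from 1–9 sum between 6 and 24.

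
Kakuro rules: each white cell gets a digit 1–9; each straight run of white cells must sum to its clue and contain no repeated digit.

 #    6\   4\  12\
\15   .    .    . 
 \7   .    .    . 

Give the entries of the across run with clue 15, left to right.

7 in 3 cells must be {1,2,4}; 4 in 2 cells must be {1,3}.
The 7 across and the 4 down share only 1, so R2C2 = 1.
Given what's placed, R2C3 must be 4 to fit the 7 across and 12 down.
R1C2 = 4 − 1 = 3 completes the 4 down.
R1C3 = 12 − 4 = 8 completes the 12 down.
R2C1 = 7 − 5 = 2 completes the 7 across.
R1C1 = 15 − 11 = 4 completes the 15 across.

4 3 8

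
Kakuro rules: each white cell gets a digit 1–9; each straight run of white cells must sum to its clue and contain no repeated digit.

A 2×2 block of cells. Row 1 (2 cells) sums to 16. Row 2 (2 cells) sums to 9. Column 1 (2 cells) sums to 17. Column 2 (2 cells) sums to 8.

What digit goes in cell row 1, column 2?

7

16 in 2 cells must be {7,9}; 17 in 2 cells must be {8,9}.
The 16 across and the 17 down share only 9, so (1,1) = 9.
(1,2) = 16 − 9 = 7 completes the 16 across.
(2,1) = 17 − 9 = 8 completes the 17 down.
(2,2) = 9 − 8 = 1 completes the 9 across.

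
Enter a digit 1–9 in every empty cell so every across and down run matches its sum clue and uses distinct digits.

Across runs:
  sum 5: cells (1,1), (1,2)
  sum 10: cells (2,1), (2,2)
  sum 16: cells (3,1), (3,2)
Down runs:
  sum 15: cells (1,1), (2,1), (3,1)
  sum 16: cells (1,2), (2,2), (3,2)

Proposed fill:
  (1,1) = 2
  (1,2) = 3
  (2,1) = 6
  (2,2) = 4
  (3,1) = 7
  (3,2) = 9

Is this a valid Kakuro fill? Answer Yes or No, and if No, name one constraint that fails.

Yes

Across: 2+3=5; 6+4=10; 7+9=16. Down: 2+6+7=15; 3+4+9=16. No digit repeats within any run.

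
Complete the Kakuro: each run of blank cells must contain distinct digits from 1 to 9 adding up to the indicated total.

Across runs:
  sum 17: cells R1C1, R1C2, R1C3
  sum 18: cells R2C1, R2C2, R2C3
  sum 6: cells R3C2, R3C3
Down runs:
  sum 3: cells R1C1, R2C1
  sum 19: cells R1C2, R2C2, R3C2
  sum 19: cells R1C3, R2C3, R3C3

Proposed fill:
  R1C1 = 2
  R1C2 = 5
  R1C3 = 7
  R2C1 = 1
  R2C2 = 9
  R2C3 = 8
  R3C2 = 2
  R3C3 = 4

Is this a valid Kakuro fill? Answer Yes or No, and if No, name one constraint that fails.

No — the down run R1C2–R3C2 sums to 16, not 19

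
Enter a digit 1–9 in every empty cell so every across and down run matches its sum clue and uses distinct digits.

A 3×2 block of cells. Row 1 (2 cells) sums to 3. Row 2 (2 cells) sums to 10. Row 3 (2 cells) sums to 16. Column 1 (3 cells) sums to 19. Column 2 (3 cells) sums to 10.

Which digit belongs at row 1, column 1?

2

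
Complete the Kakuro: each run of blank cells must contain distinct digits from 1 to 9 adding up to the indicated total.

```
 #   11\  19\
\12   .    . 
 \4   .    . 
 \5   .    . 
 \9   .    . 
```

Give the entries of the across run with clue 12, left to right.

4 in 2 cells must be {1,3}; 11 in 4 cells must be {1,2,3,5}.
Nothing is forced directly, so branch on R1C1, whose candidates are 3 or 5. If R1C1 = 3: that forces R1C2 = 9, R2C1 = 1, R2C2 = 3, R3C1 = 2, after which R3C2 would have to be in {3} for the 5 across but in {1,2,5,6} for the 19 down — contradiction. So R1C1 = 5.
R1C2 = 12 − 5 = 7 completes the 12 across.

5, 7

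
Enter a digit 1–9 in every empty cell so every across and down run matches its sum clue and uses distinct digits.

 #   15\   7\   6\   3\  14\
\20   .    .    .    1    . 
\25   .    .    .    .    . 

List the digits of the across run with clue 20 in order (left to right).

8 4 2 1 5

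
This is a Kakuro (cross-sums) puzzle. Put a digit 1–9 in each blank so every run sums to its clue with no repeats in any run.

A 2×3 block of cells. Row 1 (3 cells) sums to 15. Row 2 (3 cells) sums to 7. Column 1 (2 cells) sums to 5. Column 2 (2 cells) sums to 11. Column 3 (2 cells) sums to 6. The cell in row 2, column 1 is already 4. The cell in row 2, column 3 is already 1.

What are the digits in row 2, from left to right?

4 2 1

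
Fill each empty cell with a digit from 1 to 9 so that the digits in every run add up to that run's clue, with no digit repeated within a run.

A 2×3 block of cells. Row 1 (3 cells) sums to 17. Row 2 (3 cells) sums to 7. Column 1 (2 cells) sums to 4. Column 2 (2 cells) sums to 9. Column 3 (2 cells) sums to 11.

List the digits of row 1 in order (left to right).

3 5 9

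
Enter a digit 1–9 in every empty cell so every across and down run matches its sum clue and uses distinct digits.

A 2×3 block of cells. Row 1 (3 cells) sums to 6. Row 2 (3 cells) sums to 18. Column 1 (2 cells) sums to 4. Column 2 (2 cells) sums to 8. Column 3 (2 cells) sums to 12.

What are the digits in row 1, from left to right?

6 in 3 cells must be {1,2,3}; 4 in 2 cells must be {1,3}.
The 6 across and the 12 down share only 3, so (1,3) = 3.
(2,3) = 12 − 3 = 9 completes the 12 down.
Given what's placed, (1,1) must be 1 to fit the 6 across and 4 down.
(1,2) = 6 − 4 = 2 completes the 6 across.
(2,1) = 4 − 1 = 3 completes the 4 down.
(2,2) = 18 − 12 = 6 completes the 18 across.

1 2 3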